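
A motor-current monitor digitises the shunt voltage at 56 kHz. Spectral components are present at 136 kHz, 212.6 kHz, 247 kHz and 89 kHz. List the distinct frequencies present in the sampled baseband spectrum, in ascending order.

11.4 kHz, 23 kHz, 24 kHz

fs/2 = 28 kHz.
136 kHz mod fs = 24 kHz.
24 kHz ≤ fs/2 = 28 kHz, appears at 24 kHz.
212.6 kHz mod fs = 44.6 kHz.
44.6 kHz > fs/2 = 28 kHz, folds to fs − 44.6 kHz = 11.4 kHz.
247 kHz mod fs = 23 kHz.
23 kHz ≤ fs/2 = 28 kHz, appears at 23 kHz.
89 kHz mod fs = 33 kHz.
33 kHz > fs/2 = 28 kHz, folds to fs − 33 kHz = 23 kHz.
Distinct values: {11.4 kHz, 23 kHz, 24 kHz}.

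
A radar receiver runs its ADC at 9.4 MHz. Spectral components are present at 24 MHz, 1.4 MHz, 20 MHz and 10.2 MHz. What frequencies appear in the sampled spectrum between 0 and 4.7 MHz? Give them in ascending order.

0.8 MHz, 1.2 MHz, 1.4 MHz, 4.2 MHz

fs/2 = 4.7 MHz.
24 MHz mod fs = 5.2 MHz.
5.2 MHz > fs/2 = 4.7 MHz, folds to fs − 5.2 MHz = 4.2 MHz.
1.4 MHz ≤ fs/2 = 4.7 MHz, passes unchanged.
20 MHz mod fs = 1.2 MHz.
1.2 MHz ≤ fs/2 = 4.7 MHz, appears at 1.2 MHz.
10.2 MHz mod fs = 0.8 MHz.
0.8 MHz ≤ fs/2 = 4.7 MHz, appears at 0.8 MHz.
Distinct values: {0.8 MHz, 1.2 MHz, 1.4 MHz, 4.2 MHz}.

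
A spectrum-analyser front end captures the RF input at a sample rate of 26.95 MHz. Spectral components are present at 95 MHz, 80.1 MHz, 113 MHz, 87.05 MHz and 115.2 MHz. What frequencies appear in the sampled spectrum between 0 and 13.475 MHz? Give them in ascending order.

fs/2 = 13.475 MHz.
95 MHz mod fs = 14.15 MHz.
14.15 MHz > fs/2 = 13.475 MHz, folds to fs − 14.15 MHz = 12.8 MHz.
80.1 MHz mod fs = 26.2 MHz.
26.2 MHz > fs/2 = 13.475 MHz, folds to fs − 26.2 MHz = 0.75 MHz.
113 MHz mod fs = 5.2 MHz.
5.2 MHz ≤ fs/2 = 13.475 MHz, appears at 5.2 MHz.
87.05 MHz mod fs = 6.2 MHz.
6.2 MHz ≤ fs/2 = 13.475 MHz, appears at 6.2 MHz.
115.2 MHz mod fs = 7.4 MHz.
7.4 MHz ≤ fs/2 = 13.475 MHz, appears at 7.4 MHz.
Distinct values: {0.75 MHz, 5.2 MHz, 6.2 MHz, 7.4 MHz, 12.8 MHz}.

0.75 MHz, 5.2 MHz, 6.2 MHz, 7.4 MHz, 12.8 MHz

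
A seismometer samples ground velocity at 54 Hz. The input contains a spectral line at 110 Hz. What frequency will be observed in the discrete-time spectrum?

2 Hz

110 Hz mod fs = 2 Hz.
2 Hz ≤ fs/2 = 27 Hz, appears at 2 Hz.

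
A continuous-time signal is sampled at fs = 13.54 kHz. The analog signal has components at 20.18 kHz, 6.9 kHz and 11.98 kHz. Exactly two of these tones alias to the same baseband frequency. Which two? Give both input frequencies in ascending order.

6.9 kHz, 20.18 kHz

fs/2 = 6.77 kHz.
20.18 kHz mod fs = 6.64 kHz.
6.64 kHz ≤ fs/2 = 6.77 kHz, appears at 6.64 kHz.
6.9 kHz > fs/2 = 6.77 kHz, folds to fs − 6.9 kHz = 6.64 kHz.
11.98 kHz > fs/2 = 6.77 kHz, folds to fs − 11.98 kHz = 1.56 kHz.
6.9 kHz and 20.18 kHz both map to 6.64 kHz.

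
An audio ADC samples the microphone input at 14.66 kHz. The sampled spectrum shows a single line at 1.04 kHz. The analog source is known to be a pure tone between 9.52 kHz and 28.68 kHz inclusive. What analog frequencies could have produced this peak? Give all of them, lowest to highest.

13.62 kHz, 15.7 kHz, 28.28 kHz

Frequencies that alias to 1.04 kHz are k·fs ± 1.04 kHz for integer k ≥ 0.
k=0: 1.04 kHz.
k=1: 13.62 kHz, 15.7 kHz.
k=2: 28.28 kHz, 30.36 kHz.
k=3: 42.94 kHz, 45.02 kHz.
Within [9.52 kHz, 28.68 kHz]: 13.62 kHz, 15.7 kHz, 28.28 kHz.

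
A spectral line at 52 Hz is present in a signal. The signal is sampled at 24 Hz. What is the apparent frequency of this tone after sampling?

4 Hz

52 Hz mod fs = 4 Hz.
4 Hz ≤ fs/2 = 12 Hz, appears at 4 Hz.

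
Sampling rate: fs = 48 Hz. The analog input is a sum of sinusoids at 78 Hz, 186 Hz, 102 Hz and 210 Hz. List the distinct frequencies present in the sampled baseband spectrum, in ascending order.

6 Hz, 18 Hz

fs/2 = 24 Hz.
78 Hz mod fs = 30 Hz.
30 Hz > fs/2 = 24 Hz, folds to fs − 30 Hz = 18 Hz.
186 Hz mod fs = 42 Hz.
42 Hz > fs/2 = 24 Hz, folds to fs − 42 Hz = 6 Hz.
102 Hz mod fs = 6 Hz.
6 Hz ≤ fs/2 = 24 Hz, appears at 6 Hz.
210 Hz mod fs = 18 Hz.
18 Hz ≤ fs/2 = 24 Hz, appears at 18 Hz.
Distinct values: {6 Hz, 18 Hz}.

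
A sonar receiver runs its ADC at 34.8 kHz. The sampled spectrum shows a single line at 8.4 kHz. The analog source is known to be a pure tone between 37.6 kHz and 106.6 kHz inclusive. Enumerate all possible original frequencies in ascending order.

43.2 kHz, 61.2 kHz, 78 kHz, 96 kHz

Frequencies that alias to 8.4 kHz are k·fs ± 8.4 kHz for integer k ≥ 0.
k=0: 8.4 kHz.
k=1: 26.4 kHz, 43.2 kHz.
k=2: 61.2 kHz, 78 kHz.
k=3: 96 kHz, 112.8 kHz.
k=4: 130.8 kHz, 147.6 kHz.
Within [37.6 kHz, 106.6 kHz]: 43.2 kHz, 61.2 kHz, 78 kHz, 96 kHz.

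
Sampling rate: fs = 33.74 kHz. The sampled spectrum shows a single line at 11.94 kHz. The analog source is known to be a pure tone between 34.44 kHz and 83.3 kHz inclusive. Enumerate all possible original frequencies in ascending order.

Frequencies that alias to 11.94 kHz are k·fs ± 11.94 kHz for integer k ≥ 0.
k=0: 11.94 kHz.
k=1: 21.8 kHz, 45.68 kHz.
k=2: 55.54 kHz, 79.42 kHz.
k=3: 89.28 kHz, 113.16 kHz.
Within [34.44 kHz, 83.3 kHz]: 45.68 kHz, 55.54 kHz, 79.42 kHz.

45.68 kHz, 55.54 kHz, 79.42 kHz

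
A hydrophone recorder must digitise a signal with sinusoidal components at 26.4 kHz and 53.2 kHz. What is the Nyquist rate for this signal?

Highest-frequency component: 53.2 kHz.
Nyquist rate = 2 × 53.2 kHz = 106.4 kHz.

106.4 kHz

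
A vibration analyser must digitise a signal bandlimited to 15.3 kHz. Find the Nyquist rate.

Nyquist rate = 2 × 15.3 kHz = 30.6 kHz.

30.6 kHz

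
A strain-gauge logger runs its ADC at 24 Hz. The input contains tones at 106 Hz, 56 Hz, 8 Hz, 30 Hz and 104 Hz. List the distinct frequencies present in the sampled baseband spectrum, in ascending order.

fs/2 = 12 Hz.
106 Hz mod fs = 10 Hz.
10 Hz ≤ fs/2 = 12 Hz, appears at 10 Hz.
56 Hz mod fs = 8 Hz.
8 Hz ≤ fs/2 = 12 Hz, appears at 8 Hz.
8 Hz ≤ fs/2 = 12 Hz, passes unchanged.
30 Hz mod fs = 6 Hz.
6 Hz ≤ fs/2 = 12 Hz, appears at 6 Hz.
104 Hz mod fs = 8 Hz.
8 Hz ≤ fs/2 = 12 Hz, appears at 8 Hz.
Distinct values: {6 Hz, 8 Hz, 10 Hz}.

6 Hz, 8 Hz, 10 Hz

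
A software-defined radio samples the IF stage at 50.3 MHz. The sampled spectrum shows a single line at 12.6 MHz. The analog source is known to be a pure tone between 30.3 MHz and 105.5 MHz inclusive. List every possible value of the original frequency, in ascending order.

Frequencies that alias to 12.6 MHz are k·fs ± 12.6 MHz for integer k ≥ 0.
k=0: 12.6 MHz.
k=1: 37.7 MHz, 62.9 MHz.
k=2: 88 MHz, 113.2 MHz.
k=3: 138.3 MHz, 163.5 MHz.
Within [30.3 MHz, 105.5 MHz]: 37.7 MHz, 62.9 MHz, 88 MHz.

37.7 MHz, 62.9 MHz, 88 MHz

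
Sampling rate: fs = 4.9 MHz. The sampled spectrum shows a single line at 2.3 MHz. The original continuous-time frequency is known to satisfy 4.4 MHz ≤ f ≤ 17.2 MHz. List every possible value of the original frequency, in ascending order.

Frequencies that alias to 2.3 MHz are k·fs ± 2.3 MHz for integer k ≥ 0.
k=0: 2.3 MHz.
k=1: 2.6 MHz, 7.2 MHz.
k=2: 7.5 MHz, 12.1 MHz.
k=3: 12.4 MHz, 17 MHz.
k=4: 17.3 MHz, 21.9 MHz.
Within [4.4 MHz, 17.2 MHz]: 7.2 MHz, 7.5 MHz, 12.1 MHz, 12.4 MHz, 17 MHz.

7.2 MHz, 7.5 MHz, 12.1 MHz, 12.4 MHz, 17 MHz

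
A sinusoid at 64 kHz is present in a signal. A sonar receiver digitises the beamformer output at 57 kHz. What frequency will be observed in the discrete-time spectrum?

64 kHz mod fs = 7 kHz.
7 kHz ≤ fs/2 = 28.5 kHz, appears at 7 kHz.

7 kHz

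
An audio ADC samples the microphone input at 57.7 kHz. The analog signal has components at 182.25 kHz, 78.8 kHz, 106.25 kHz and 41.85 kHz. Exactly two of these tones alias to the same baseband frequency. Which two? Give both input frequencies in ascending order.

106.25 kHz, 182.25 kHz

fs/2 = 28.85 kHz.
182.25 kHz mod fs = 9.15 kHz.
9.15 kHz ≤ fs/2 = 28.85 kHz, appears at 9.15 kHz.
78.8 kHz mod fs = 21.1 kHz.
21.1 kHz ≤ fs/2 = 28.85 kHz, appears at 21.1 kHz.
106.25 kHz mod fs = 48.55 kHz.
48.55 kHz > fs/2 = 28.85 kHz, folds to fs − 48.55 kHz = 9.15 kHz.
41.85 kHz > fs/2 = 28.85 kHz, folds to fs − 41.85 kHz = 15.85 kHz.
106.25 kHz and 182.25 kHz both map to 9.15 kHz.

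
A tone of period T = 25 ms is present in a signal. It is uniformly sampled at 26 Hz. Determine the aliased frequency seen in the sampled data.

T = 25 ms → f = 1/T = 40 Hz.
40 Hz mod fs = 14 Hz.
14 Hz > fs/2 = 13 Hz, folds to fs − 14 Hz = 12 Hz.

12 Hz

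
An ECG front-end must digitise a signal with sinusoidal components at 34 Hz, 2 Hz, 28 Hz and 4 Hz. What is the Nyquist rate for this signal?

68 Hz

Highest-frequency component: 34 Hz.
Nyquist rate = 2 × 34 Hz = 68 Hz.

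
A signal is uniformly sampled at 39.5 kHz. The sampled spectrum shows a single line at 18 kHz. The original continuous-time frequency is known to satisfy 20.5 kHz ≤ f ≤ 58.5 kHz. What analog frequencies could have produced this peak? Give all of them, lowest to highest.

21.5 kHz, 57.5 kHz

Frequencies that alias to 18 kHz are k·fs ± 18 kHz for integer k ≥ 0.
k=0: 18 kHz.
k=1: 21.5 kHz, 57.5 kHz.
k=2: 61 kHz, 97 kHz.
Within [20.5 kHz, 58.5 kHz]: 21.5 kHz, 57.5 kHz.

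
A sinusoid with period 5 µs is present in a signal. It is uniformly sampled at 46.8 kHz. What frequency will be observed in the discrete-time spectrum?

12.8 kHz

T = 5 µs → f = 1/T = 200 kHz.
200 kHz mod fs = 12.8 kHz.
12.8 kHz ≤ fs/2 = 23.4 kHz, appears at 12.8 kHz.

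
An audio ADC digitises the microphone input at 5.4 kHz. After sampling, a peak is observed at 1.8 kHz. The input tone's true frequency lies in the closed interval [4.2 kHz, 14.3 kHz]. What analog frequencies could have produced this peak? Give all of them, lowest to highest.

7.2 kHz, 9 kHz, 12.6 kHz

Frequencies that alias to 1.8 kHz are k·fs ± 1.8 kHz for integer k ≥ 0.
k=0: 1.8 kHz.
k=1: 3.6 kHz, 7.2 kHz.
k=2: 9 kHz, 12.6 kHz.
k=3: 14.4 kHz, 18 kHz.
Within [4.2 kHz, 14.3 kHz]: 7.2 kHz, 9 kHz, 12.6 kHz.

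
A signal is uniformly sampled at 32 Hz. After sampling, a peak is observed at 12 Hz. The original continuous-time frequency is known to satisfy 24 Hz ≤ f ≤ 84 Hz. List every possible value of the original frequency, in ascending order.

Frequencies that alias to 12 Hz are k·fs ± 12 Hz for integer k ≥ 0.
k=0: 12 Hz.
k=1: 20 Hz, 44 Hz.
k=2: 52 Hz, 76 Hz.
k=3: 84 Hz, 108 Hz.
k=4: 116 Hz, 140 Hz.
Within [24 Hz, 84 Hz]: 44 Hz, 52 Hz, 76 Hz, 84 Hz.

44 Hz, 52 Hz, 76 Hz, 84 Hz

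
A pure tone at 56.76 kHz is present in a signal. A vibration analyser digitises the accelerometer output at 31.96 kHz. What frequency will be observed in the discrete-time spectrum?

56.76 kHz mod fs = 24.8 kHz.
24.8 kHz > fs/2 = 15.98 kHz, folds to fs − 24.8 kHz = 7.16 kHz.

7.16 kHz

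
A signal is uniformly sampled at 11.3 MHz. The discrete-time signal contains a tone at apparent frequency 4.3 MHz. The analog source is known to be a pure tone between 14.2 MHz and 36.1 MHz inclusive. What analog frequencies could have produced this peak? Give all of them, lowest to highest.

15.6 MHz, 18.3 MHz, 26.9 MHz, 29.6 MHz

Frequencies that alias to 4.3 MHz are k·fs ± 4.3 MHz for integer k ≥ 0.
k=0: 4.3 MHz.
k=1: 7 MHz, 15.6 MHz.
k=2: 18.3 MHz, 26.9 MHz.
k=3: 29.6 MHz, 38.2 MHz.
k=4: 40.9 MHz, 49.5 MHz.
Within [14.2 MHz, 36.1 MHz]: 15.6 MHz, 18.3 MHz, 26.9 MHz, 29.6 MHz.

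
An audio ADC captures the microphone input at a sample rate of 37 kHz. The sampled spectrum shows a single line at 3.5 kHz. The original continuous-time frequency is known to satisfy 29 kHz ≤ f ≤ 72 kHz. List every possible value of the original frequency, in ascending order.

Frequencies that alias to 3.5 kHz are k·fs ± 3.5 kHz for integer k ≥ 0.
k=0: 3.5 kHz.
k=1: 33.5 kHz, 40.5 kHz.
k=2: 70.5 kHz, 77.5 kHz.
k=3: 107.5 kHz, 114.5 kHz.
Within [29 kHz, 72 kHz]: 33.5 kHz, 40.5 kHz, 70.5 kHz.

33.5 kHz, 40.5 kHz, 70.5 kHz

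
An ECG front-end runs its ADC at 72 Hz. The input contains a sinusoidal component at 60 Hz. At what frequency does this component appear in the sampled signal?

12 Hz

60 Hz > fs/2 = 36 Hz, folds to fs − 60 Hz = 12 Hz.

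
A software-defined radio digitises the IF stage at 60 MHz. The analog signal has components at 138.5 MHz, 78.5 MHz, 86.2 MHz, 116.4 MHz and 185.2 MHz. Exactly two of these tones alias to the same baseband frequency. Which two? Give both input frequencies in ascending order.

78.5 MHz, 138.5 MHz

fs/2 = 30 MHz.
138.5 MHz mod fs = 18.5 MHz.
18.5 MHz ≤ fs/2 = 30 MHz, appears at 18.5 MHz.
78.5 MHz mod fs = 18.5 MHz.
18.5 MHz ≤ fs/2 = 30 MHz, appears at 18.5 MHz.
86.2 MHz mod fs = 26.2 MHz.
26.2 MHz ≤ fs/2 = 30 MHz, appears at 26.2 MHz.
116.4 MHz mod fs = 56.4 MHz.
56.4 MHz > fs/2 = 30 MHz, folds to fs − 56.4 MHz = 3.6 MHz.
185.2 MHz mod fs = 5.2 MHz.
5.2 MHz ≤ fs/2 = 30 MHz, appears at 5.2 MHz.
78.5 MHz and 138.5 MHz both map to 18.5 MHz.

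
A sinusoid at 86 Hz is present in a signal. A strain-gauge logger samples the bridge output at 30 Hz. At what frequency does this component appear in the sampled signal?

4 Hz

86 Hz mod fs = 26 Hz.
26 Hz > fs/2 = 15 Hz, folds to fs − 26 Hz = 4 Hz.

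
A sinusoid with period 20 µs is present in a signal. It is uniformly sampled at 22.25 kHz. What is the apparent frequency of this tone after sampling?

T = 20 µs → f = 1/T = 50 kHz.
50 kHz mod fs = 5.5 kHz.
5.5 kHz ≤ fs/2 = 11.125 kHz, appears at 5.5 kHz.

5.5 kHz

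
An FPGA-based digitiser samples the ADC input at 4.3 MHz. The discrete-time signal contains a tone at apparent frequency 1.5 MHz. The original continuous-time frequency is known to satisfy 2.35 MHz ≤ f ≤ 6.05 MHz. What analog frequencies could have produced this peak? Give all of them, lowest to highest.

2.8 MHz, 5.8 MHz

Frequencies that alias to 1.5 MHz are k·fs ± 1.5 MHz for integer k ≥ 0.
k=0: 1.5 MHz.
k=1: 2.8 MHz, 5.8 MHz.
k=2: 7.1 MHz, 10.1 MHz.
Within [2.35 MHz, 6.05 MHz]: 2.8 MHz, 5.8 MHz.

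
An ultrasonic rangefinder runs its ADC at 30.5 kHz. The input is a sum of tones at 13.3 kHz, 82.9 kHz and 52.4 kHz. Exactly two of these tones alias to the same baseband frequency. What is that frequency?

fs/2 = 15.25 kHz.
13.3 kHz ≤ fs/2 = 15.25 kHz, passes unchanged.
82.9 kHz mod fs = 21.9 kHz.
21.9 kHz > fs/2 = 15.25 kHz, folds to fs − 21.9 kHz = 8.6 kHz.
52.4 kHz mod fs = 21.9 kHz.
21.9 kHz > fs/2 = 15.25 kHz, folds to fs − 21.9 kHz = 8.6 kHz.
52.4 kHz and 82.9 kHz both map to 8.6 kHz.

8.6 kHz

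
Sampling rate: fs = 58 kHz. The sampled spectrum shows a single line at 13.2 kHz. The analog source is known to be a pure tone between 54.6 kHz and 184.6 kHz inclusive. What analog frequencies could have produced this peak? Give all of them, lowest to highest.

71.2 kHz, 102.8 kHz, 129.2 kHz, 160.8 kHz

Frequencies that alias to 13.2 kHz are k·fs ± 13.2 kHz for integer k ≥ 0.
k=0: 13.2 kHz.
k=1: 44.8 kHz, 71.2 kHz.
k=2: 102.8 kHz, 129.2 kHz.
k=3: 160.8 kHz, 187.2 kHz.
k=4: 218.8 kHz, 245.2 kHz.
Within [54.6 kHz, 184.6 kHz]: 71.2 kHz, 102.8 kHz, 129.2 kHz, 160.8 kHz.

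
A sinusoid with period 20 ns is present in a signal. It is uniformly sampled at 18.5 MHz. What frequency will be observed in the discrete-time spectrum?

5.5 MHz

T = 20 ns → f = 1/T = 50 MHz.
50 MHz mod fs = 13 MHz.
13 MHz > fs/2 = 9.25 MHz, folds to fs − 13 MHz = 5.5 MHz.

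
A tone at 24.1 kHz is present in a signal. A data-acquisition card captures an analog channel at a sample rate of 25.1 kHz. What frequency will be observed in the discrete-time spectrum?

1 kHz

24.1 kHz > fs/2 = 12.55 kHz, folds to fs − 24.1 kHz = 1 kHz.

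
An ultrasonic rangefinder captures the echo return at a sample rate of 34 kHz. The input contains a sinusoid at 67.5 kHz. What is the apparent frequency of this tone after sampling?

67.5 kHz mod fs = 33.5 kHz.
33.5 kHz > fs/2 = 17 kHz, folds to fs − 33.5 kHz = 0.5 kHz.

0.5 kHz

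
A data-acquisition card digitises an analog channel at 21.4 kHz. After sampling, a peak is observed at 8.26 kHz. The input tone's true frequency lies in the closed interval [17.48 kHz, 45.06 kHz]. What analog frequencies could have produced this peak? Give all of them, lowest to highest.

Frequencies that alias to 8.26 kHz are k·fs ± 8.26 kHz for integer k ≥ 0.
k=0: 8.26 kHz.
k=1: 13.14 kHz, 29.66 kHz.
k=2: 34.54 kHz, 51.06 kHz.
k=3: 55.94 kHz, 72.46 kHz.
Within [17.48 kHz, 45.06 kHz]: 29.66 kHz, 34.54 kHz.

29.66 kHz, 34.54 kHz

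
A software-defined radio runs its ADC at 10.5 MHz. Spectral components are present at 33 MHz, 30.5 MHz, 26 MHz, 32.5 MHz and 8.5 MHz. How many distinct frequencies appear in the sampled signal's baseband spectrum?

fs/2 = 5.25 MHz.
33 MHz mod fs = 1.5 MHz.
1.5 MHz ≤ fs/2 = 5.25 MHz, appears at 1.5 MHz.
30.5 MHz mod fs = 9.5 MHz.
9.5 MHz > fs/2 = 5.25 MHz, folds to fs − 9.5 MHz = 1 MHz.
26 MHz mod fs = 5 MHz.
5 MHz ≤ fs/2 = 5.25 MHz, appears at 5 MHz.
32.5 MHz mod fs = 1 MHz.
1 MHz ≤ fs/2 = 5.25 MHz, appears at 1 MHz.
8.5 MHz > fs/2 = 5.25 MHz, folds to fs − 8.5 MHz = 2 MHz.
Distinct values: {1 MHz, 1.5 MHz, 2 MHz, 5 MHz} → 4.

4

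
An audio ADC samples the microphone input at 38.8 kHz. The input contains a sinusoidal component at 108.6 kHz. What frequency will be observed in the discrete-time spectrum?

108.6 kHz mod fs = 31 kHz.
31 kHz > fs/2 = 19.4 kHz, folds to fs − 31 kHz = 7.8 kHz.

7.8 kHz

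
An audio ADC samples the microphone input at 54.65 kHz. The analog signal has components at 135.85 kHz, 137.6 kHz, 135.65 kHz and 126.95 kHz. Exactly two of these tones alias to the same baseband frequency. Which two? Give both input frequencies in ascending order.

fs/2 = 27.325 kHz.
135.85 kHz mod fs = 26.55 kHz.
26.55 kHz ≤ fs/2 = 27.325 kHz, appears at 26.55 kHz.
137.6 kHz mod fs = 28.3 kHz.
28.3 kHz > fs/2 = 27.325 kHz, folds to fs − 28.3 kHz = 26.35 kHz.
135.65 kHz mod fs = 26.35 kHz.
26.35 kHz ≤ fs/2 = 27.325 kHz, appears at 26.35 kHz.
126.95 kHz mod fs = 17.65 kHz.
17.65 kHz ≤ fs/2 = 27.325 kHz, appears at 17.65 kHz.
135.65 kHz and 137.6 kHz both map to 26.35 kHz.

135.65 kHz, 137.6 kHz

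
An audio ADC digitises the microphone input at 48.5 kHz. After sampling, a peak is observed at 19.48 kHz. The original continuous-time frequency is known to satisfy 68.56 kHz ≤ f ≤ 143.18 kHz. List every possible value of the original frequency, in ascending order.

77.52 kHz, 116.48 kHz, 126.02 kHz

Frequencies that alias to 19.48 kHz are k·fs ± 19.48 kHz for integer k ≥ 0.
k=0: 19.48 kHz.
k=1: 29.02 kHz, 67.98 kHz.
k=2: 77.52 kHz, 116.48 kHz.
k=3: 126.02 kHz, 164.98 kHz.
k=4: 174.52 kHz, 213.48 kHz.
Within [68.56 kHz, 143.18 kHz]: 77.52 kHz, 116.48 kHz, 126.02 kHz.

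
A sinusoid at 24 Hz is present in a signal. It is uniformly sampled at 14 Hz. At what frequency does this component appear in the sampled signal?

4 Hz

24 Hz mod fs = 10 Hz.
10 Hz > fs/2 = 7 Hz, folds to fs − 10 Hz = 4 Hz.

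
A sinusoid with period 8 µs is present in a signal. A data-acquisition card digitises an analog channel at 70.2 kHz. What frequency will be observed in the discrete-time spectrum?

T = 8 µs → f = 1/T = 125 kHz.
125 kHz mod fs = 54.8 kHz.
54.8 kHz > fs/2 = 35.1 kHz, folds to fs − 54.8 kHz = 15.4 kHz.

15.4 kHz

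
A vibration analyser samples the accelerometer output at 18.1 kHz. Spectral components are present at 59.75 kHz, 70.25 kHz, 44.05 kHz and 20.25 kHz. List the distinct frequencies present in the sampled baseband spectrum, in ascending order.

fs/2 = 9.05 kHz.
59.75 kHz mod fs = 5.45 kHz.
5.45 kHz ≤ fs/2 = 9.05 kHz, appears at 5.45 kHz.
70.25 kHz mod fs = 15.95 kHz.
15.95 kHz > fs/2 = 9.05 kHz, folds to fs − 15.95 kHz = 2.15 kHz.
44.05 kHz mod fs = 7.85 kHz.
7.85 kHz ≤ fs/2 = 9.05 kHz, appears at 7.85 kHz.
20.25 kHz mod fs = 2.15 kHz.
2.15 kHz ≤ fs/2 = 9.05 kHz, appears at 2.15 kHz.
Distinct values: {2.15 kHz, 5.45 kHz, 7.85 kHz}.

2.15 kHz, 5.45 kHz, 7.85 kHz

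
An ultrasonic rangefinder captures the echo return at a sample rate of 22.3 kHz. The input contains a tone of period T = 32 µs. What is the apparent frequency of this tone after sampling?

8.95 kHz

T = 32 µs → f = 1/T = 31.25 kHz.
31.25 kHz mod fs = 8.95 kHz.
8.95 kHz ≤ fs/2 = 11.15 kHz, appears at 8.95 kHz.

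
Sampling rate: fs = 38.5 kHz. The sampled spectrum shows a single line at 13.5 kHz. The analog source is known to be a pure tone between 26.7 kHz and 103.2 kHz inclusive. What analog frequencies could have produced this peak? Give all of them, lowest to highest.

Frequencies that alias to 13.5 kHz are k·fs ± 13.5 kHz for integer k ≥ 0.
k=0: 13.5 kHz.
k=1: 25 kHz, 52 kHz.
k=2: 63.5 kHz, 90.5 kHz.
k=3: 102 kHz, 129 kHz.
k=4: 140.5 kHz, 167.5 kHz.
Within [26.7 kHz, 103.2 kHz]: 52 kHz, 63.5 kHz, 90.5 kHz, 102 kHz.

52 kHz, 63.5 kHz, 90.5 kHz, 102 kHz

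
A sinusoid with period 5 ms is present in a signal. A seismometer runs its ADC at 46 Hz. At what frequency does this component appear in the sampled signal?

T = 5 ms → f = 1/T = 200 Hz.
200 Hz mod fs = 16 Hz.
16 Hz ≤ fs/2 = 23 Hz, appears at 16 Hz.

16 Hz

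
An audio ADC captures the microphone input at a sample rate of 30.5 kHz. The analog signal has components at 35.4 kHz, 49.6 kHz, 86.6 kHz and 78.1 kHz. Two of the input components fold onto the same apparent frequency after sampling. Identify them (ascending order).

35.4 kHz, 86.6 kHz

fs/2 = 15.25 kHz.
35.4 kHz mod fs = 4.9 kHz.
4.9 kHz ≤ fs/2 = 15.25 kHz, appears at 4.9 kHz.
49.6 kHz mod fs = 19.1 kHz.
19.1 kHz > fs/2 = 15.25 kHz, folds to fs − 19.1 kHz = 11.4 kHz.
86.6 kHz mod fs = 25.6 kHz.
25.6 kHz > fs/2 = 15.25 kHz, folds to fs − 25.6 kHz = 4.9 kHz.
78.1 kHz mod fs = 17.1 kHz.
17.1 kHz > fs/2 = 15.25 kHz, folds to fs − 17.1 kHz = 13.4 kHz.
35.4 kHz and 86.6 kHz both map to 4.9 kHz.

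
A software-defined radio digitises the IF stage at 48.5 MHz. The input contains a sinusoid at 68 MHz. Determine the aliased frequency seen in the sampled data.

68 MHz mod fs = 19.5 MHz.
19.5 MHz ≤ fs/2 = 24.25 MHz, appears at 19.5 MHz.

19.5 MHz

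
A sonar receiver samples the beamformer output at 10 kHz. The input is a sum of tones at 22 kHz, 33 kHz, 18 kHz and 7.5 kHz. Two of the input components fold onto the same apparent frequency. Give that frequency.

fs/2 = 5 kHz.
22 kHz mod fs = 2 kHz.
2 kHz ≤ fs/2 = 5 kHz, appears at 2 kHz.
33 kHz mod fs = 3 kHz.
3 kHz ≤ fs/2 = 5 kHz, appears at 3 kHz.
18 kHz mod fs = 8 kHz.
8 kHz > fs/2 = 5 kHz, folds to fs − 8 kHz = 2 kHz.
7.5 kHz > fs/2 = 5 kHz, folds to fs − 7.5 kHz = 2.5 kHz.
18 kHz and 22 kHz both map to 2 kHz.

2 kHz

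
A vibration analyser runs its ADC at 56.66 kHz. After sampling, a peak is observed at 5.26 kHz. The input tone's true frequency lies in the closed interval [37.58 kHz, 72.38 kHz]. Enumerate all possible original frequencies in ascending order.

Frequencies that alias to 5.26 kHz are k·fs ± 5.26 kHz for integer k ≥ 0.
k=0: 5.26 kHz.
k=1: 51.4 kHz, 61.92 kHz.
k=2: 108.06 kHz, 118.58 kHz.
Within [37.58 kHz, 72.38 kHz]: 51.4 kHz, 61.92 kHz.

51.4 kHz, 61.92 kHz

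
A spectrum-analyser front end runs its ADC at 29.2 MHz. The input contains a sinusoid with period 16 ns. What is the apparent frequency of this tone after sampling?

T = 16 ns → f = 1/T = 62.5 MHz.
62.5 MHz mod fs = 4.1 MHz.
4.1 MHz ≤ fs/2 = 14.6 MHz, appears at 4.1 MHz.

4.1 MHz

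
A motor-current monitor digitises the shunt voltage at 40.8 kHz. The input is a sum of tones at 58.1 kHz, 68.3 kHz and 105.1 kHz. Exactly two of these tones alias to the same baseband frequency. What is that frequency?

17.3 kHz

fs/2 = 20.4 kHz.
58.1 kHz mod fs = 17.3 kHz.
17.3 kHz ≤ fs/2 = 20.4 kHz, appears at 17.3 kHz.
68.3 kHz mod fs = 27.5 kHz.
27.5 kHz > fs/2 = 20.4 kHz, folds to fs − 27.5 kHz = 13.3 kHz.
105.1 kHz mod fs = 23.5 kHz.
23.5 kHz > fs/2 = 20.4 kHz, folds to fs − 23.5 kHz = 17.3 kHz.
58.1 kHz and 105.1 kHz both map to 17.3 kHz.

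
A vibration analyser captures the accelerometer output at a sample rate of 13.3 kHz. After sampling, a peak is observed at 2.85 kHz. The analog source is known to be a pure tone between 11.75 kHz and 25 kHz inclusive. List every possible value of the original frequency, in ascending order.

16.15 kHz, 23.75 kHz

Frequencies that alias to 2.85 kHz are k·fs ± 2.85 kHz for integer k ≥ 0.
k=0: 2.85 kHz.
k=1: 10.45 kHz, 16.15 kHz.
k=2: 23.75 kHz, 29.45 kHz.
k=3: 37.05 kHz, 42.75 kHz.
Within [11.75 kHz, 25 kHz]: 16.15 kHz, 23.75 kHz.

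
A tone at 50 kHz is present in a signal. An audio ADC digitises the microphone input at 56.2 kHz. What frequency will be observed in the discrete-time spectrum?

6.2 kHz

50 kHz > fs/2 = 28.1 kHz, folds to fs − 50 kHz = 6.2 kHz.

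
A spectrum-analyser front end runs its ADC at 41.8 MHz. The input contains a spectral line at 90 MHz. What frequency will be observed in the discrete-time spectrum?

90 MHz mod fs = 6.4 MHz.
6.4 MHz ≤ fs/2 = 20.9 MHz, appears at 6.4 MHz.

6.4 MHz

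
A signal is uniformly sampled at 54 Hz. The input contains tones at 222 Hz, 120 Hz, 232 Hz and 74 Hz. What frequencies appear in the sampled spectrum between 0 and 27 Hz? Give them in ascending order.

6 Hz, 12 Hz, 16 Hz, 20 Hz

fs/2 = 27 Hz.
222 Hz mod fs = 6 Hz.
6 Hz ≤ fs/2 = 27 Hz, appears at 6 Hz.
120 Hz mod fs = 12 Hz.
12 Hz ≤ fs/2 = 27 Hz, appears at 12 Hz.
232 Hz mod fs = 16 Hz.
16 Hz ≤ fs/2 = 27 Hz, appears at 16 Hz.
74 Hz mod fs = 20 Hz.
20 Hz ≤ fs/2 = 27 Hz, appears at 20 Hz.
Distinct values: {6 Hz, 12 Hz, 16 Hz, 20 Hz}.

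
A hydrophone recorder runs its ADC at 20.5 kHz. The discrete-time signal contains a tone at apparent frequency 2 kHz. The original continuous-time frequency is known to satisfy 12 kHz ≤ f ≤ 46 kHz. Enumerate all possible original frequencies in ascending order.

Frequencies that alias to 2 kHz are k·fs ± 2 kHz for integer k ≥ 0.
k=0: 2 kHz.
k=1: 18.5 kHz, 22.5 kHz.
k=2: 39 kHz, 43 kHz.
k=3: 59.5 kHz, 63.5 kHz.
Within [12 kHz, 46 kHz]: 18.5 kHz, 22.5 kHz, 39 kHz, 43 kHz.

18.5 kHz, 22.5 kHz, 39 kHz, 43 kHz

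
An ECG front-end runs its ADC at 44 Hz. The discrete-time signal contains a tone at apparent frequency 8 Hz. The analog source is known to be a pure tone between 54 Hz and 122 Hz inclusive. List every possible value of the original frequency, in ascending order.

80 Hz, 96 Hz

Frequencies that alias to 8 Hz are k·fs ± 8 Hz for integer k ≥ 0.
k=0: 8 Hz.
k=1: 36 Hz, 52 Hz.
k=2: 80 Hz, 96 Hz.
k=3: 124 Hz, 140 Hz.
Within [54 Hz, 122 Hz]: 80 Hz, 96 Hz.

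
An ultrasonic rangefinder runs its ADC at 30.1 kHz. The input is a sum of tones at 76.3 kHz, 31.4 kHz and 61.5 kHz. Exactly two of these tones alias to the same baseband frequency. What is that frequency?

1.3 kHz

fs/2 = 15.05 kHz.
76.3 kHz mod fs = 16.1 kHz.
16.1 kHz > fs/2 = 15.05 kHz, folds to fs − 16.1 kHz = 14 kHz.
31.4 kHz mod fs = 1.3 kHz.
1.3 kHz ≤ fs/2 = 15.05 kHz, appears at 1.3 kHz.
61.5 kHz mod fs = 1.3 kHz.
1.3 kHz ≤ fs/2 = 15.05 kHz, appears at 1.3 kHz.
31.4 kHz and 61.5 kHz both map to 1.3 kHz.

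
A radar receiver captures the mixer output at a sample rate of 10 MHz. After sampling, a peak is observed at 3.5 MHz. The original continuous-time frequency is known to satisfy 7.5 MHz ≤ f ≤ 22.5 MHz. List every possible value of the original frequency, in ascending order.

13.5 MHz, 16.5 MHz

Frequencies that alias to 3.5 MHz are k·fs ± 3.5 MHz for integer k ≥ 0.
k=0: 3.5 MHz.
k=1: 6.5 MHz, 13.5 MHz.
k=2: 16.5 MHz, 23.5 MHz.
k=3: 26.5 MHz, 33.5 MHz.
Within [7.5 MHz, 22.5 MHz]: 13.5 MHz, 16.5 MHz.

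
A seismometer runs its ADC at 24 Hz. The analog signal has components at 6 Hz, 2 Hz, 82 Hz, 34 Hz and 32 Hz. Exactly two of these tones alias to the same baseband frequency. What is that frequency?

fs/2 = 12 Hz.
6 Hz ≤ fs/2 = 12 Hz, passes unchanged.
2 Hz ≤ fs/2 = 12 Hz, passes unchanged.
82 Hz mod fs = 10 Hz.
10 Hz ≤ fs/2 = 12 Hz, appears at 10 Hz.
34 Hz mod fs = 10 Hz.
10 Hz ≤ fs/2 = 12 Hz, appears at 10 Hz.
32 Hz mod fs = 8 Hz.
8 Hz ≤ fs/2 = 12 Hz, appears at 8 Hz.
34 Hz and 82 Hz both map to 10 Hz.

10 Hz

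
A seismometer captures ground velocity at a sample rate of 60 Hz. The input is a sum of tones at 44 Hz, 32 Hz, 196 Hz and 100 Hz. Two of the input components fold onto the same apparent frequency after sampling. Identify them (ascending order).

fs/2 = 30 Hz.
44 Hz > fs/2 = 30 Hz, folds to fs − 44 Hz = 16 Hz.
32 Hz > fs/2 = 30 Hz, folds to fs − 32 Hz = 28 Hz.
196 Hz mod fs = 16 Hz.
16 Hz ≤ fs/2 = 30 Hz, appears at 16 Hz.
100 Hz mod fs = 40 Hz.
40 Hz > fs/2 = 30 Hz, folds to fs − 40 Hz = 20 Hz.
44 Hz and 196 Hz both map to 16 Hz.

44 Hz, 196 Hz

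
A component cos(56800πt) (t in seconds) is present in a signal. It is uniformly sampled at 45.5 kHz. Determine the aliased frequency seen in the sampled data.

17.1 kHz

ω = 56800π rad/s → f = ω/(2π) = 28400 Hz = 28.4 kHz.
28.4 kHz > fs/2 = 22.75 kHz, folds to fs − 28.4 kHz = 17.1 kHz.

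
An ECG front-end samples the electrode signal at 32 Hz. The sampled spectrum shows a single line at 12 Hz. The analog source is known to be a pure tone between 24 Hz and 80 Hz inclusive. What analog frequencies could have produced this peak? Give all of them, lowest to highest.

Frequencies that alias to 12 Hz are k·fs ± 12 Hz for integer k ≥ 0.
k=0: 12 Hz.
k=1: 20 Hz, 44 Hz.
k=2: 52 Hz, 76 Hz.
k=3: 84 Hz, 108 Hz.
Within [24 Hz, 80 Hz]: 44 Hz, 52 Hz, 76 Hz.

44 Hz, 52 Hz, 76 Hz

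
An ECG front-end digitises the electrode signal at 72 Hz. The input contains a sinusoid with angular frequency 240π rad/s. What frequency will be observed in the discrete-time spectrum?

ω = 240π rad/s → f = ω/(2π) = 120 Hz.
120 Hz mod fs = 48 Hz.
48 Hz > fs/2 = 36 Hz, folds to fs − 48 Hz = 24 Hz.

24 Hz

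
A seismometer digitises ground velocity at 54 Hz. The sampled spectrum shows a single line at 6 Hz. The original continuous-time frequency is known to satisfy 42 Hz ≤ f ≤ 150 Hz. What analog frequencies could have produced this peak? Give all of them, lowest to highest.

48 Hz, 60 Hz, 102 Hz, 114 Hz

Frequencies that alias to 6 Hz are k·fs ± 6 Hz for integer k ≥ 0.
k=0: 6 Hz.
k=1: 48 Hz, 60 Hz.
k=2: 102 Hz, 114 Hz.
k=3: 156 Hz, 168 Hz.
Within [42 Hz, 150 Hz]: 48 Hz, 60 Hz, 102 Hz, 114 Hz.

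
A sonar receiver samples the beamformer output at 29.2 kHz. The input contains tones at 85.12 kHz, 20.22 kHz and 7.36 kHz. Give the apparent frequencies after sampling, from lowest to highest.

fs/2 = 14.6 kHz.
85.12 kHz mod fs = 26.72 kHz.
26.72 kHz > fs/2 = 14.6 kHz, folds to fs − 26.72 kHz = 2.48 kHz.
20.22 kHz > fs/2 = 14.6 kHz, folds to fs − 20.22 kHz = 8.98 kHz.
7.36 kHz ≤ fs/2 = 14.6 kHz, passes unchanged.
Distinct values: {2.48 kHz, 7.36 kHz, 8.98 kHz}.

2.48 kHz, 7.36 kHz, 8.98 kHz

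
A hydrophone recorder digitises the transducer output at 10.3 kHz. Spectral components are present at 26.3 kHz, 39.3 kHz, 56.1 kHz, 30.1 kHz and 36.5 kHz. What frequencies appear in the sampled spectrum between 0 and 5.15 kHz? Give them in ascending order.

0.8 kHz, 1.9 kHz, 4.6 kHz, 4.7 kHz

fs/2 = 5.15 kHz.
26.3 kHz mod fs = 5.7 kHz.
5.7 kHz > fs/2 = 5.15 kHz, folds to fs − 5.7 kHz = 4.6 kHz.
39.3 kHz mod fs = 8.4 kHz.
8.4 kHz > fs/2 = 5.15 kHz, folds to fs − 8.4 kHz = 1.9 kHz.
56.1 kHz mod fs = 4.6 kHz.
4.6 kHz ≤ fs/2 = 5.15 kHz, appears at 4.6 kHz.
30.1 kHz mod fs = 9.5 kHz.
9.5 kHz > fs/2 = 5.15 kHz, folds to fs − 9.5 kHz = 0.8 kHz.
36.5 kHz mod fs = 5.6 kHz.
5.6 kHz > fs/2 = 5.15 kHz, folds to fs − 5.6 kHz = 4.7 kHz.
Distinct values: {0.8 kHz, 1.9 kHz, 4.6 kHz, 4.7 kHz}.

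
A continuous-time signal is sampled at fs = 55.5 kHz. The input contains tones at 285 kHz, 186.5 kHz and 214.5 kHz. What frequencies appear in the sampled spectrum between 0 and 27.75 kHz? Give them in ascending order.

7.5 kHz, 20 kHz

fs/2 = 27.75 kHz.
285 kHz mod fs = 7.5 kHz.
7.5 kHz ≤ fs/2 = 27.75 kHz, appears at 7.5 kHz.
186.5 kHz mod fs = 20 kHz.
20 kHz ≤ fs/2 = 27.75 kHz, appears at 20 kHz.
214.5 kHz mod fs = 48 kHz.
48 kHz > fs/2 = 27.75 kHz, folds to fs − 48 kHz = 7.5 kHz.
Distinct values: {7.5 kHz, 20 kHz}.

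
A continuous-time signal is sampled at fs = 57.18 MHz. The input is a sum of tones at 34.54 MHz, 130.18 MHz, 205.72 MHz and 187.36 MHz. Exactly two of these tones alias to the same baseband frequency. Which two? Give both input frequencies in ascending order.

130.18 MHz, 187.36 MHz

fs/2 = 28.59 MHz.
34.54 MHz > fs/2 = 28.59 MHz, folds to fs − 34.54 MHz = 22.64 MHz.
130.18 MHz mod fs = 15.82 MHz.
15.82 MHz ≤ fs/2 = 28.59 MHz, appears at 15.82 MHz.
205.72 MHz mod fs = 34.18 MHz.
34.18 MHz > fs/2 = 28.59 MHz, folds to fs − 34.18 MHz = 23 MHz.
187.36 MHz mod fs = 15.82 MHz.
15.82 MHz ≤ fs/2 = 28.59 MHz, appears at 15.82 MHz.
130.18 MHz and 187.36 MHz both map to 15.82 MHz.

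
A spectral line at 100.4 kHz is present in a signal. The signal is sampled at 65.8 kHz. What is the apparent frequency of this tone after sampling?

31.2 kHz

100.4 kHz mod fs = 34.6 kHz.
34.6 kHz > fs/2 = 32.9 kHz, folds to fs − 34.6 kHz = 31.2 kHz.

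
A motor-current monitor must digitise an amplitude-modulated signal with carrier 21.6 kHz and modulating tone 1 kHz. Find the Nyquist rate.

AM sidebands sit at fc ± fm = 20.6 kHz and 22.6 kHz.
Highest-frequency component: 22.6 kHz.
Nyquist rate = 2 × 22.6 kHz = 45.2 kHz.

45.2 kHz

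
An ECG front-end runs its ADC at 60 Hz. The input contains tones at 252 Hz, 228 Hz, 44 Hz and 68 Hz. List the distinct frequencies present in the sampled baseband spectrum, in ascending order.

fs/2 = 30 Hz.
252 Hz mod fs = 12 Hz.
12 Hz ≤ fs/2 = 30 Hz, appears at 12 Hz.
228 Hz mod fs = 48 Hz.
48 Hz > fs/2 = 30 Hz, folds to fs − 48 Hz = 12 Hz.
44 Hz > fs/2 = 30 Hz, folds to fs − 44 Hz = 16 Hz.
68 Hz mod fs = 8 Hz.
8 Hz ≤ fs/2 = 30 Hz, appears at 8 Hz.
Distinct values: {8 Hz, 12 Hz, 16 Hz}.

8 Hz, 12 Hz, 16 Hz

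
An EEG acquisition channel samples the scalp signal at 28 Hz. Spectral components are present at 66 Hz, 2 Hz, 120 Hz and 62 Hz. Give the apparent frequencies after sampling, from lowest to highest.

2 Hz, 6 Hz, 8 Hz, 10 Hz

fs/2 = 14 Hz.
66 Hz mod fs = 10 Hz.
10 Hz ≤ fs/2 = 14 Hz, appears at 10 Hz.
2 Hz ≤ fs/2 = 14 Hz, passes unchanged.
120 Hz mod fs = 8 Hz.
8 Hz ≤ fs/2 = 14 Hz, appears at 8 Hz.
62 Hz mod fs = 6 Hz.
6 Hz ≤ fs/2 = 14 Hz, appears at 6 Hz.
Distinct values: {2 Hz, 6 Hz, 8 Hz, 10 Hz}.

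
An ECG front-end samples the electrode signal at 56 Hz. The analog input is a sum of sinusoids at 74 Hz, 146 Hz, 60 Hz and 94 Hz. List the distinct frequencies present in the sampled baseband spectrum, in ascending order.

fs/2 = 28 Hz.
74 Hz mod fs = 18 Hz.
18 Hz ≤ fs/2 = 28 Hz, appears at 18 Hz.
146 Hz mod fs = 34 Hz.
34 Hz > fs/2 = 28 Hz, folds to fs − 34 Hz = 22 Hz.
60 Hz mod fs = 4 Hz.
4 Hz ≤ fs/2 = 28 Hz, appears at 4 Hz.
94 Hz mod fs = 38 Hz.
38 Hz > fs/2 = 28 Hz, folds to fs − 38 Hz = 18 Hz.
Distinct values: {4 Hz, 18 Hz, 22 Hz}.

4 Hz, 18 Hz, 22 Hz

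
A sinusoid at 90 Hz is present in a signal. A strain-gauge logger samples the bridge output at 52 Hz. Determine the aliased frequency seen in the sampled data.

90 Hz mod fs = 38 Hz.
38 Hz > fs/2 = 26 Hz, folds to fs − 38 Hz = 14 Hz.

14 Hz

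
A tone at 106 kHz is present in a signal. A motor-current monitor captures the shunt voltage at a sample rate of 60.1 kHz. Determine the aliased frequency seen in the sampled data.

106 kHz mod fs = 45.9 kHz.
45.9 kHz > fs/2 = 30.05 kHz, folds to fs − 45.9 kHz = 14.2 kHz.

14.2 kHz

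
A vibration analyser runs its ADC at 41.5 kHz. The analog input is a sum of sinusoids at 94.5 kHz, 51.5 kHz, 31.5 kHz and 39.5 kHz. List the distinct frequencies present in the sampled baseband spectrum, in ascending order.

2 kHz, 10 kHz, 11.5 kHz

fs/2 = 20.75 kHz.
94.5 kHz mod fs = 11.5 kHz.
11.5 kHz ≤ fs/2 = 20.75 kHz, appears at 11.5 kHz.
51.5 kHz mod fs = 10 kHz.
10 kHz ≤ fs/2 = 20.75 kHz, appears at 10 kHz.
31.5 kHz > fs/2 = 20.75 kHz, folds to fs − 31.5 kHz = 10 kHz.
39.5 kHz > fs/2 = 20.75 kHz, folds to fs − 39.5 kHz = 2 kHz.
Distinct values: {2 kHz, 10 kHz, 11.5 kHz}.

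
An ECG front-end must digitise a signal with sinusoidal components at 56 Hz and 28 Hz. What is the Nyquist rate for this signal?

Highest-frequency component: 56 Hz.
Nyquist rate = 2 × 56 Hz = 112 Hz.

112 Hz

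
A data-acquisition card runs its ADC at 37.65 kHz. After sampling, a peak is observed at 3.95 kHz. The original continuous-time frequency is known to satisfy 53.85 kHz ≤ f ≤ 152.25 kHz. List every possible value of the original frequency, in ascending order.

71.35 kHz, 79.25 kHz, 109 kHz, 116.9 kHz, 146.65 kHz

Frequencies that alias to 3.95 kHz are k·fs ± 3.95 kHz for integer k ≥ 0.
k=0: 3.95 kHz.
k=1: 33.7 kHz, 41.6 kHz.
k=2: 71.35 kHz, 79.25 kHz.
k=3: 109 kHz, 116.9 kHz.
k=4: 146.65 kHz, 154.55 kHz.
k=5: 184.3 kHz, 192.2 kHz.
Within [53.85 kHz, 152.25 kHz]: 71.35 kHz, 79.25 kHz, 109 kHz, 116.9 kHz, 146.65 kHz.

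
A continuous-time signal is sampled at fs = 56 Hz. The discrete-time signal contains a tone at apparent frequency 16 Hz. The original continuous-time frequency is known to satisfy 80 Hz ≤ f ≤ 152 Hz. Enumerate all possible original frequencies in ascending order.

Frequencies that alias to 16 Hz are k·fs ± 16 Hz for integer k ≥ 0.
k=0: 16 Hz.
k=1: 40 Hz, 72 Hz.
k=2: 96 Hz, 128 Hz.
k=3: 152 Hz, 184 Hz.
k=4: 208 Hz, 240 Hz.
Within [80 Hz, 152 Hz]: 96 Hz, 128 Hz, 152 Hz.

96 Hz, 128 Hz, 152 Hz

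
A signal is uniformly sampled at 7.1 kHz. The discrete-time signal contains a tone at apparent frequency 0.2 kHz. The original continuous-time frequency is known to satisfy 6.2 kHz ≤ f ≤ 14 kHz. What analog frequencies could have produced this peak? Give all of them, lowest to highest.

Frequencies that alias to 0.2 kHz are k·fs ± 0.2 kHz for integer k ≥ 0.
k=0: 0.2 kHz.
k=1: 6.9 kHz, 7.3 kHz.
k=2: 14 kHz, 14.4 kHz.
k=3: 21.1 kHz, 21.5 kHz.
Within [6.2 kHz, 14 kHz]: 6.9 kHz, 7.3 kHz, 14 kHz.

6.9 kHz, 7.3 kHz, 14 kHz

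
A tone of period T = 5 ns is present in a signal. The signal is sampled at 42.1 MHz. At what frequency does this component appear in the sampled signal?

T = 5 ns → f = 1/T = 200 MHz.
200 MHz mod fs = 31.6 MHz.
31.6 MHz > fs/2 = 21.05 MHz, folds to fs − 31.6 MHz = 10.5 MHz.

10.5 MHz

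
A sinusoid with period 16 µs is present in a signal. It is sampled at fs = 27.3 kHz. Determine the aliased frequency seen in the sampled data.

T = 16 µs → f = 1/T = 62.5 kHz.
62.5 kHz mod fs = 7.9 kHz.
7.9 kHz ≤ fs/2 = 13.65 kHz, appears at 7.9 kHz.

7.9 kHz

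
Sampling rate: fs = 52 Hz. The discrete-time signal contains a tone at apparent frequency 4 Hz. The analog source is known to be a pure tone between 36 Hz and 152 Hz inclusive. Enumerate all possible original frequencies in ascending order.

Frequencies that alias to 4 Hz are k·fs ± 4 Hz for integer k ≥ 0.
k=0: 4 Hz.
k=1: 48 Hz, 56 Hz.
k=2: 100 Hz, 108 Hz.
k=3: 152 Hz, 160 Hz.
k=4: 204 Hz, 212 Hz.
Within [36 Hz, 152 Hz]: 48 Hz, 56 Hz, 100 Hz, 108 Hz, 152 Hz.

48 Hz, 56 Hz, 100 Hz, 108 Hz, 152 Hz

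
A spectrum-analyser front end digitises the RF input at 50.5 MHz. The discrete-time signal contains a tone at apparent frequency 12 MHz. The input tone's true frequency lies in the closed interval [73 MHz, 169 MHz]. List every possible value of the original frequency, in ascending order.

89 MHz, 113 MHz, 139.5 MHz, 163.5 MHz

Frequencies that alias to 12 MHz are k·fs ± 12 MHz for integer k ≥ 0.
k=0: 12 MHz.
k=1: 38.5 MHz, 62.5 MHz.
k=2: 89 MHz, 113 MHz.
k=3: 139.5 MHz, 163.5 MHz.
k=4: 190 MHz, 214 MHz.
Within [73 MHz, 169 MHz]: 89 MHz, 113 MHz, 139.5 MHz, 163.5 MHz.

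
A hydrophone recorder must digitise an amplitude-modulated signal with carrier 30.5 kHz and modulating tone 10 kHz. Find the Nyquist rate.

81 kHz

AM sidebands sit at fc ± fm = 20.5 kHz and 40.5 kHz.
Highest-frequency component: 40.5 kHz.
Nyquist rate = 2 × 40.5 kHz = 81 kHz.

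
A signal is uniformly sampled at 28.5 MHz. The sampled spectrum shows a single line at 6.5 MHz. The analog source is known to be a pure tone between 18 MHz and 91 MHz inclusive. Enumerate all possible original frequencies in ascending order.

22 MHz, 35 MHz, 50.5 MHz, 63.5 MHz, 79 MHz

Frequencies that alias to 6.5 MHz are k·fs ± 6.5 MHz for integer k ≥ 0.
k=0: 6.5 MHz.
k=1: 22 MHz, 35 MHz.
k=2: 50.5 MHz, 63.5 MHz.
k=3: 79 MHz, 92 MHz.
k=4: 107.5 MHz, 120.5 MHz.
Within [18 MHz, 91 MHz]: 22 MHz, 35 MHz, 50.5 MHz, 63.5 MHz, 79 MHz.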